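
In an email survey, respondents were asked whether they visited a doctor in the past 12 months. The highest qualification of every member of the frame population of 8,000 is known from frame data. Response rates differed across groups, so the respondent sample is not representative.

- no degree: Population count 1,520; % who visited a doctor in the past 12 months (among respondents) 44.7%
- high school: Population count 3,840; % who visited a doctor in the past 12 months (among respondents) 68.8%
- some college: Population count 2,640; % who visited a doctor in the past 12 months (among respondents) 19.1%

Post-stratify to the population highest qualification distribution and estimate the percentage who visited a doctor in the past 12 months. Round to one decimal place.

Reweight to the known highest qualification distribution:
  no degree: (1,520/8,000) × 44.7 = 8.493
  high school: (3,840/8,000) × 68.8 = 33.024
  some college: (2,640/8,000) × 19.1 = 6.303
Post-stratified estimate = 47.82 → 47.8%.

47.8%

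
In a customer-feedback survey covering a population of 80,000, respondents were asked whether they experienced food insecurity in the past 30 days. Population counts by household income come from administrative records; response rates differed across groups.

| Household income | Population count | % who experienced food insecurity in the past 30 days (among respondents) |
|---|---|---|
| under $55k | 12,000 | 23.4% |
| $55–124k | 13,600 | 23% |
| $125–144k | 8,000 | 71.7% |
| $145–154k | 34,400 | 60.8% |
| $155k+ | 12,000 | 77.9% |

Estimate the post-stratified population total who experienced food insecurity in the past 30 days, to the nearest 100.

Estimated count per cell = population count × respondent percentage:
  under $55k: 12,000 × 23.4% = 2808
  $55–124k: 13,600 × 23% = 3128
  $125–144k: 8,000 × 71.7% = 5736
  $145–154k: 34,400 × 60.8% = 20915.2
  $155k+: 12,000 × 77.9% = 9348
Estimated total = 41935.2 → 41,900.

41,900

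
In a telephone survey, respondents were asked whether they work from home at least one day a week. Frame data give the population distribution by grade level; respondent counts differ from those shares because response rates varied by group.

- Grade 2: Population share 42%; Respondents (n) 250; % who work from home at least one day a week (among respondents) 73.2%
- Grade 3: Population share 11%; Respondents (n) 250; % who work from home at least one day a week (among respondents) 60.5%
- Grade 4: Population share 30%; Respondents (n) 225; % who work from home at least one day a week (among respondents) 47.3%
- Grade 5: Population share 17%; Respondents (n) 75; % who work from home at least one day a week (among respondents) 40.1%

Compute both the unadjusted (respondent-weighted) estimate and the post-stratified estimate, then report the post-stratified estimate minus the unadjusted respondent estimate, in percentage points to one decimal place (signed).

-0.4 percentage points

Without adjustment, the pooled respondent share is:
  (250/800)×73.2 + (250/800)×60.5 + (225/800)×47.3 + (75/800)×40.1 = 58.8438%
Post-stratifying to population shares instead:
  0.42×73.2 + 0.11×60.5 + 0.3×47.3 + 0.17×40.1 = 58.406%
Difference = 58.406 − 58.8438 = -0.4378 pp.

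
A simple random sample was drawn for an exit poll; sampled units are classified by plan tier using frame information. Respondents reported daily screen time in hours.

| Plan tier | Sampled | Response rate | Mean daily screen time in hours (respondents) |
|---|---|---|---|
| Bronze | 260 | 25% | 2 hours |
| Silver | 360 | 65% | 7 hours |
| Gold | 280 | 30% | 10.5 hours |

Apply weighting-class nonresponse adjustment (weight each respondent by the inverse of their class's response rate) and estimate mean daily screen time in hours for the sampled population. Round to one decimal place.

Each respondent's weight = sampled/responded in their class; summing within a class gives n_sampled, so:
  Bronze: 260 × 2 = 520
  Silver: 360 × 7 = 2520
  Gold: 280 × 10.5 = 2940
Adjusted estimate = 5980 / 900 = 6.64444 → 6.6.

6.6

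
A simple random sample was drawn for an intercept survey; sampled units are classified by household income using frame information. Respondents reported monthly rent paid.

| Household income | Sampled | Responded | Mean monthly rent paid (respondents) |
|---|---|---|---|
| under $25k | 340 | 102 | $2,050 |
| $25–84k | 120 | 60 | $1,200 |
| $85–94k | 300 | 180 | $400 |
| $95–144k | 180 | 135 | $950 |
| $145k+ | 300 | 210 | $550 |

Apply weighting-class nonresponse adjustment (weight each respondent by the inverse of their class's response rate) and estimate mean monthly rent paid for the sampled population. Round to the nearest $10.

$1,050

Class response rates: under $25k 102/340 = 30%, $25–84k 60/120 = 50%, $85–94k 180/300 = 60%, $95–144k 135/180 = 75%, $145k+ 210/300 = 70%.
Weighting each respondent by the inverse class response rate inflates each class back to its sampled size, so the class weight is n_sampled:
  under $25k: 340 × 2050 = 697,000
  $25–84k: 120 × 1200 = 144,000
  $85–94k: 300 × 400 = 120,000
  $95–144k: 180 × 950 = 171,000
  $145k+: 300 × 550 = 165,000
Adjusted estimate = 1,297,000 / 1,240 = 1045.97 → $1,050.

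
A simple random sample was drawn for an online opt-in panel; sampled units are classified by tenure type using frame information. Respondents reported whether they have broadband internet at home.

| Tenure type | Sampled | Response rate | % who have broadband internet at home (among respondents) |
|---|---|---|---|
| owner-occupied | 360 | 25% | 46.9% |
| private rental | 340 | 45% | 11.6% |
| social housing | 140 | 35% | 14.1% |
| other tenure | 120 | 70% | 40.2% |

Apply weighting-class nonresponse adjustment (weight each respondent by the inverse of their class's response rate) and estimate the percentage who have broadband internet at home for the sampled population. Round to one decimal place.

Weighting each respondent by the inverse class response rate inflates each class back to its sampled size, so the class weight is n_sampled:
  owner-occupied: 360 × 46.9 = 16,884
  private rental: 340 × 11.6 = 3944
  social housing: 140 × 14.1 = 1974
  other tenure: 120 × 40.2 = 4824
Adjusted estimate = 27,626 / 960 = 28.7771 → 28.8%.

28.8%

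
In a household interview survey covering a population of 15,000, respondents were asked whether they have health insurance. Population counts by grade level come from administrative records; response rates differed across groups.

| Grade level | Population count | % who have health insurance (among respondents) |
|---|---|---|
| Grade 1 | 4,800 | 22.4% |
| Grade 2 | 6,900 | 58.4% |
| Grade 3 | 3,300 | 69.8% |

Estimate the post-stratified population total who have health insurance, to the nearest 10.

Estimated count per cell = population count × respondent percentage:
  Grade 1: 4,800 × 22.4% = 1075.2
  Grade 2: 6,900 × 58.4% = 4029.6
  Grade 3: 3,300 × 69.8% = 2303.4
Estimated total = 7408.2 → 7,410.

7,410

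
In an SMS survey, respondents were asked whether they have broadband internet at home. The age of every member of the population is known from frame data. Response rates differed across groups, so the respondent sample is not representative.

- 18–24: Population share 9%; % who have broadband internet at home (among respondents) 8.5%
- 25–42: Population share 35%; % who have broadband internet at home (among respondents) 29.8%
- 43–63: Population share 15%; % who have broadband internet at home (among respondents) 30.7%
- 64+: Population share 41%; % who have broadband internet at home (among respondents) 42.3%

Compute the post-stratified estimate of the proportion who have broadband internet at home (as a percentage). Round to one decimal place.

Weight each group's respondent value by its population share:
  18–24: 0.09 × 8.5 = 0.765
  25–42: 0.35 × 29.8 = 10.43
  43–63: 0.15 × 30.7 = 4.605
  64+: 0.41 × 42.3 = 17.343
Post-stratified estimate = 33.143 → 33.1%.

33.1%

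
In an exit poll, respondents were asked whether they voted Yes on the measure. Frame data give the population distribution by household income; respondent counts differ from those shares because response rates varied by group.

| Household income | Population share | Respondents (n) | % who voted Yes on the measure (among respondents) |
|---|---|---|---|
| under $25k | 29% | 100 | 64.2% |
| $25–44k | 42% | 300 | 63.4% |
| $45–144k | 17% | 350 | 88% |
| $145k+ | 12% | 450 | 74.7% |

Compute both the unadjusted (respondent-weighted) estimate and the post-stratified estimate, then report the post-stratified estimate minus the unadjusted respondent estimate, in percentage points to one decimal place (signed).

-5.7 percentage points

Without adjustment, the pooled respondent share is:
  (100/1200)×64.2 + (300/1200)×63.4 + (350/1200)×88 + (450/1200)×74.7 = 74.8792%
Reweighting by population household income shares:
  0.29×64.2 + 0.42×63.4 + 0.17×88 + 0.12×74.7 = 69.17%
Difference = 69.17 − 74.8792 = -5.7092 pp.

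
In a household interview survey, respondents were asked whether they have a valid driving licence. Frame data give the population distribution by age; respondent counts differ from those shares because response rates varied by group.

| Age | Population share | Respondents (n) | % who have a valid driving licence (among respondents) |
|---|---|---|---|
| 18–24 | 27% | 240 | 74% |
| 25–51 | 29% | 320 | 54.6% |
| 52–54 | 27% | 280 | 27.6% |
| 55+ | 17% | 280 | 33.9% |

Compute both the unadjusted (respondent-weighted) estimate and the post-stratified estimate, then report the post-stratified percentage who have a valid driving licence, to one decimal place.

49.0%

Without adjustment, the pooled respondent share is:
  (240/1120)×74 + (320/1120)×54.6 + (280/1120)×27.6 + (280/1120)×33.9 = 46.8321%
Post-stratified estimate weights by population shares:
  0.27×74 + 0.29×54.6 + 0.27×27.6 + 0.17×33.9 = 49.029%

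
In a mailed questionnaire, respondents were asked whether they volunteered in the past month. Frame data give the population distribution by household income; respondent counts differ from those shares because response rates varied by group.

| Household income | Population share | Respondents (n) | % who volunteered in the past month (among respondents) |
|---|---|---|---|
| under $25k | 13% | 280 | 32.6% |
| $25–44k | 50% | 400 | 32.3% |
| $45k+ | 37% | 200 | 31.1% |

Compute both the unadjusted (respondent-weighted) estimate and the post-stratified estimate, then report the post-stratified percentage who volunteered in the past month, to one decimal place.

Without adjustment, the pooled respondent share is:
  (280/880)×32.6 + (400/880)×32.3 + (200/880)×31.1 = 32.1227%
Post-stratifying to population shares instead:
  0.13×32.6 + 0.5×32.3 + 0.37×31.1 = 31.895%

31.9%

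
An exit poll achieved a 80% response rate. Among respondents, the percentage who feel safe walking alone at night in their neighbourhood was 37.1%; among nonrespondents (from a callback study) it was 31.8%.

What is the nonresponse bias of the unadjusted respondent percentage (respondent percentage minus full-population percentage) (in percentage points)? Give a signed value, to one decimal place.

+1.1 percentage points

Nonresponse fraction = 1 − 0.8 = 0.2.
Bias = (nonresponse fraction) × (respondent percentage − nonrespondent percentage)
     = 0.2 × (37.1 − 31.8) = 0.2 × 5.3 = 1.06.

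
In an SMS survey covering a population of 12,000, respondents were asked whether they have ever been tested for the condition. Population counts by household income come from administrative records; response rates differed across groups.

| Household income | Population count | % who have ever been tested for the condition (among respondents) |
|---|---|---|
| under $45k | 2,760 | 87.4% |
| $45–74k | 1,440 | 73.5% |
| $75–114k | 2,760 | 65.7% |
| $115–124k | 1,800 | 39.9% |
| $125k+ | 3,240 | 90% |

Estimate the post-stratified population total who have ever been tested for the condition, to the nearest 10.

8,920

Estimated count per cell = population count × respondent percentage:
  under $45k: 2,760 × 87.4% = 2412.24
  $45–74k: 1,440 × 73.5% = 1058.4
  $75–114k: 2,760 × 65.7% = 1813.32
  $115–124k: 1,800 × 39.9% = 718.2
  $125k+: 3,240 × 90% = 2916
Estimated total = 8918.16 → 8,920.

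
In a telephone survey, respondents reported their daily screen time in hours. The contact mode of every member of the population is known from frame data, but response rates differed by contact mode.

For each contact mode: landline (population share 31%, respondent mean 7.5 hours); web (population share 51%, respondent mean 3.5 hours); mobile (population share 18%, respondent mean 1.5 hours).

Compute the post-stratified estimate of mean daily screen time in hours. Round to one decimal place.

Post-stratification weights by population share, not respondent share:
  landline: 0.31 × 7.5 = 2.325
  web: 0.51 × 3.5 = 1.785
  mobile: 0.18 × 1.5 = 0.27
Post-stratified estimate = 4.38 → 4.4.

4.4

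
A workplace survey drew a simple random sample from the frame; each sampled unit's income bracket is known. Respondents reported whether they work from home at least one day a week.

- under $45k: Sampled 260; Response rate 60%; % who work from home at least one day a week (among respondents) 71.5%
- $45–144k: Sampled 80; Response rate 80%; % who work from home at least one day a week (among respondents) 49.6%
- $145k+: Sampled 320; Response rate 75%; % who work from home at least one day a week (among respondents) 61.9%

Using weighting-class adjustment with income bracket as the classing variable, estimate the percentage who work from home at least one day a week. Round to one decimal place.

64.2%

Inverse-response-rate weighting restores each class to its sampled count, so class totals weight by n_sampled:
  under $45k: 260 × 71.5 = 18,590
  $45–144k: 80 × 49.6 = 3968
  $145k+: 320 × 61.9 = 19,808
Adjusted estimate = 42,366 / 660 = 64.1909 → 64.2%.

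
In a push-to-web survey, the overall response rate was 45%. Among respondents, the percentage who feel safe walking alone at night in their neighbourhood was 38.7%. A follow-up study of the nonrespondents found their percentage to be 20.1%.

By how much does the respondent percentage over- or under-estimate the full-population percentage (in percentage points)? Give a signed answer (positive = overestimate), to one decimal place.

Nonresponse fraction = 1 − 0.45 = 0.55.
Bias = (nonresponse fraction) × (respondent percentage − nonrespondent percentage)
     = 0.55 × (38.7 − 20.1) = 0.55 × 18.6 = 10.23.

+10.2 percentage points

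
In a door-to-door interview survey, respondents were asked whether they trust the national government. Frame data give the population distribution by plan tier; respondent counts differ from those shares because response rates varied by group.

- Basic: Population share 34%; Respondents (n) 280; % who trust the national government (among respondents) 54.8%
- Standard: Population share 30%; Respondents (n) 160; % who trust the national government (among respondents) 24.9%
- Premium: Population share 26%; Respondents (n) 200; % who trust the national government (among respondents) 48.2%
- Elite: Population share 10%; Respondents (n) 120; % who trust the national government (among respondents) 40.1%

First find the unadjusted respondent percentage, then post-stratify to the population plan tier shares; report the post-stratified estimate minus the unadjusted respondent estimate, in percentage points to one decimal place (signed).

Unadjusted (pooled respondent) estimate weights by respondent counts:
  (280/760)×54.8 + (160/760)×24.9 + (200/760)×48.2 + (120/760)×40.1 = 44.4474%
Post-stratifying to population shares instead:
  0.34×54.8 + 0.3×24.9 + 0.26×48.2 + 0.1×40.1 = 42.644%
Difference = 42.644 − 44.4474 = -1.8034 pp.

-1.8 percentage points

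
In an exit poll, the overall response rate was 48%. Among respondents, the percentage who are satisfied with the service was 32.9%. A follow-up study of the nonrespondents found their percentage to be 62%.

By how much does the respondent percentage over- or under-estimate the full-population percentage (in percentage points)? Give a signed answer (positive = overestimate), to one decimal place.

-15.1 percentage points

Nonresponse fraction = 1 − 0.48 = 0.52.
Bias = (nonresponse fraction) × (respondent percentage − nonrespondent percentage)
     = 0.52 × (32.9 − 62) = 0.52 × -29.1 = -15.132.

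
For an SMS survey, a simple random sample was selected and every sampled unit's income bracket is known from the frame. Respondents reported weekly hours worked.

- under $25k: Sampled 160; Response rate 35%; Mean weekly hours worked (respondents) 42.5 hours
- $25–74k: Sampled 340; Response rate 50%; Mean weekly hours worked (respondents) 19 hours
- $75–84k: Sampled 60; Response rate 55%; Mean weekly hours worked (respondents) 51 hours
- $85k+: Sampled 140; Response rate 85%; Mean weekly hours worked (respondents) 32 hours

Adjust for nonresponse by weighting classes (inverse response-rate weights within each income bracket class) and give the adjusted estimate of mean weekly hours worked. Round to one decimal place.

29.7

Weighting each respondent by the inverse class response rate inflates each class back to its sampled size, so the class weight is n_sampled:
  under $25k: 160 × 42.5 = 6800
  $25–74k: 340 × 19 = 6460
  $75–84k: 60 × 51 = 3060
  $85k+: 140 × 32 = 4480
Adjusted estimate = 20,800 / 700 = 29.7143 → 29.7.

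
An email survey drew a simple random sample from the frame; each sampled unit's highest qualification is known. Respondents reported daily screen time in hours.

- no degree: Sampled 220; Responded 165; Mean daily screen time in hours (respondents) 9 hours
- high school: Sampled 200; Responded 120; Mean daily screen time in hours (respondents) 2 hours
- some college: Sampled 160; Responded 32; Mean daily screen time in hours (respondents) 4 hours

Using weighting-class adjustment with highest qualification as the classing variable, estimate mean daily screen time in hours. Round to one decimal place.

Class response rates: no degree 165/220 = 75%, high school 120/200 = 60%, some college 32/160 = 20%.
With weight = n_sampled/n_responded per class, the weighted class total is n_sampled:
  no degree: 220 × 9 = 1980
  high school: 200 × 2 = 400
  some college: 160 × 4 = 640
Adjusted estimate = 3020 / 580 = 5.2069 → 5.2.

5.2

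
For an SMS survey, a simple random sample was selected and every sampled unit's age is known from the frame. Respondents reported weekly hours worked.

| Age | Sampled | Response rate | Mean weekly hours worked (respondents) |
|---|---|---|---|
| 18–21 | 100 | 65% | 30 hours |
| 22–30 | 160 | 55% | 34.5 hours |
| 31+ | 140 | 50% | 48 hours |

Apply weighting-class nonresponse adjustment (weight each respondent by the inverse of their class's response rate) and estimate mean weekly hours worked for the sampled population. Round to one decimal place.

38.1

Weighting each respondent by the inverse class response rate inflates each class back to its sampled size, so the class weight is n_sampled:
  18–21: 100 × 30 = 3000
  22–30: 160 × 34.5 = 5520
  31+: 140 × 48 = 6720
Adjusted estimate = 15,240 / 400 = 38.1 → 38.1.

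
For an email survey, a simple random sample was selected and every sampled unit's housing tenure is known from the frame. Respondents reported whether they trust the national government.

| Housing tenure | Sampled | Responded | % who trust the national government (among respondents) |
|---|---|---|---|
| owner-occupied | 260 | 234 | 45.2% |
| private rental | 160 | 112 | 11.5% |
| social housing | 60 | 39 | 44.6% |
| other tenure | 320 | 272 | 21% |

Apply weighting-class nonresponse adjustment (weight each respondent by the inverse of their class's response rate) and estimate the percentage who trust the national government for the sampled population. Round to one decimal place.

28.7%

Class response rates: owner-occupied 234/260 = 90%, private rental 112/160 = 70%, social housing 39/60 = 65%, other tenure 272/320 = 85%.
Each respondent's weight = sampled/responded in their class; summing within a class gives n_sampled, so:
  owner-occupied: 260 × 45.2 = 11,752
  private rental: 160 × 11.5 = 1840
  social housing: 60 × 44.6 = 2676
  other tenure: 320 × 21 = 6720
Adjusted estimate = 22,988 / 800 = 28.735 → 28.7%.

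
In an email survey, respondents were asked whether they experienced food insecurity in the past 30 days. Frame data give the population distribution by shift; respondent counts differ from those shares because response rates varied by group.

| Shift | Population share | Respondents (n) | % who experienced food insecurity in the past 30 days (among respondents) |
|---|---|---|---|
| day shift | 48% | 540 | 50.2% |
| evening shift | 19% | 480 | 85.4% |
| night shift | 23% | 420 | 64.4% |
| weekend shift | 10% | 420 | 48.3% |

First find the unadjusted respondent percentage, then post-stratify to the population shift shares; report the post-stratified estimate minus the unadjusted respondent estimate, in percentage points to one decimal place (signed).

-2.1 percentage points

Naive respondent-only estimate (weights = respondent counts):
  (540/1860)×50.2 + (480/1860)×85.4 + (420/1860)×64.4 + (420/1860)×48.3 = 62.0613%
Post-stratified estimate weights by population shares:
  0.48×50.2 + 0.19×85.4 + 0.23×64.4 + 0.1×48.3 = 59.964%
Difference = 59.964 − 62.0613 = -2.0973 pp.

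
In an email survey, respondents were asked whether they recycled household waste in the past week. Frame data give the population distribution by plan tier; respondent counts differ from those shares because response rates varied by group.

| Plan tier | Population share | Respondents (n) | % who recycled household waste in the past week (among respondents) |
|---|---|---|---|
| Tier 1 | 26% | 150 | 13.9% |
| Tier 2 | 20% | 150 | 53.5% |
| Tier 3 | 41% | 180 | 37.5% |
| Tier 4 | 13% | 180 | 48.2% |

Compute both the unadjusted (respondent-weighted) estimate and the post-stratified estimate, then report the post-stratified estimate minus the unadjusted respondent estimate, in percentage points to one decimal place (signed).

Unadjusted (pooled respondent) estimate weights by respondent counts:
  (150/660)×13.9 + (150/660)×53.5 + (180/660)×37.5 + (180/660)×48.2 = 38.6909%
Post-stratified estimate weights by population shares:
  0.26×13.9 + 0.2×53.5 + 0.41×37.5 + 0.13×48.2 = 35.955%
Difference = 35.955 − 38.6909 = -2.7359 pp.

-2.7 percentage points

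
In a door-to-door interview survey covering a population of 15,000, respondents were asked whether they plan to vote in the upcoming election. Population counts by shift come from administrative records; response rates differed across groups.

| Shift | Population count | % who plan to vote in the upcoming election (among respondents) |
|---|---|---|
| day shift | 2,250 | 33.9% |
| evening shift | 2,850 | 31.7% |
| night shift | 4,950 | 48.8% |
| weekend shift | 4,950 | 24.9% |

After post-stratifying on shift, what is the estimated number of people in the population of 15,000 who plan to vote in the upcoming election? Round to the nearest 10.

Each cell contributes its population count × the respondent rate:
  day shift: 2,250 × 33.9% = 762.75
  evening shift: 2,850 × 31.7% = 903.45
  night shift: 4,950 × 48.8% = 2415.6
  weekend shift: 4,950 × 24.9% = 1232.55
Estimated total = 5314.35 → 5,310.

5,310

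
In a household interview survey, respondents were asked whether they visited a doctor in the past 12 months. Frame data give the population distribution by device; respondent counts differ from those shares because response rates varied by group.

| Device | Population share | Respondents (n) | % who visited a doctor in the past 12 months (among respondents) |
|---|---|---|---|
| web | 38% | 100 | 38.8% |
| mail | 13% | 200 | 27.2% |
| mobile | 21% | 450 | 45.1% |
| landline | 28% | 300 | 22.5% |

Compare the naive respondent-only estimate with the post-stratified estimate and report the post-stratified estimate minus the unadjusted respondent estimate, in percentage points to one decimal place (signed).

-0.6 percentage points

Unadjusted (pooled respondent) estimate weights by respondent counts:
  (100/1050)×38.8 + (200/1050)×27.2 + (450/1050)×45.1 + (300/1050)×22.5 = 34.6333%
Post-stratifying to population shares instead:
  0.38×38.8 + 0.13×27.2 + 0.21×45.1 + 0.28×22.5 = 34.051%
Difference = 34.051 − 34.6333 = -0.5823 pp.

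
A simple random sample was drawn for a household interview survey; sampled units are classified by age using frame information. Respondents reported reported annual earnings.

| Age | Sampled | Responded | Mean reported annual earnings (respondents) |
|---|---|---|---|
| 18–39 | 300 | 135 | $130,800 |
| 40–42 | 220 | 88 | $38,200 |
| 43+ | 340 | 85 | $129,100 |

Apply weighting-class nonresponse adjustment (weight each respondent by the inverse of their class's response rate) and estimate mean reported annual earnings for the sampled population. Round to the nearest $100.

$106,400

Class response rates: 18–39 135/300 = 45%, 40–42 88/220 = 40%, 43+ 85/340 = 25%.
Inverse-response-rate weighting restores each class to its sampled count, so class totals weight by n_sampled:
  18–39: 300 × 130,800 = 39,240,000
  40–42: 220 × 38,200 = 8,404,000
  43+: 340 × 129,100 = 43,894,000
Adjusted estimate = 91,538,000 / 860 = 106440 → $106,400.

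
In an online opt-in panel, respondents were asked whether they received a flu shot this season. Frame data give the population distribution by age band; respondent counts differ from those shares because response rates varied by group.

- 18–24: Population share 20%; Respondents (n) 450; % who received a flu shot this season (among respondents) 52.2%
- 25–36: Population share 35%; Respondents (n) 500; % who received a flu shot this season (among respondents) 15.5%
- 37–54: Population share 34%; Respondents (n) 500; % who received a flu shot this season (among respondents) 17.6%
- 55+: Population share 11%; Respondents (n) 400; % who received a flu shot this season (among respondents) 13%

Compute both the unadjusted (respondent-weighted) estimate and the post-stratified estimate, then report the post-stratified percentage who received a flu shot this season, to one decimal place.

23.3%

Without adjustment, the pooled respondent share is:
  (450/1850)×52.2 + (500/1850)×15.5 + (500/1850)×17.6 + (400/1850)×13 = 24.4541%
Post-stratifying to population shares instead:
  0.2×52.2 + 0.35×15.5 + 0.34×17.6 + 0.11×13 = 23.279%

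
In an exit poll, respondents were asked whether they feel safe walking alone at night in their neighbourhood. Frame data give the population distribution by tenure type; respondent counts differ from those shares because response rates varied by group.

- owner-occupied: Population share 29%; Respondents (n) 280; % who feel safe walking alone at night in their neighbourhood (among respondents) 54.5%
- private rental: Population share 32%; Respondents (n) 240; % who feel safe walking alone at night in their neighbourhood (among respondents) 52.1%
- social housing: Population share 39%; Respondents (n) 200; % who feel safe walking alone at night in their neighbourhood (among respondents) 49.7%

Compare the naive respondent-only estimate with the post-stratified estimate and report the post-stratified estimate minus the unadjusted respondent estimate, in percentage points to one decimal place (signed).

-0.5 percentage points

Without adjustment, the pooled respondent share is:
  (280/720)×54.5 + (240/720)×52.1 + (200/720)×49.7 = 52.3667%
Reweighting by population tenure type shares:
  0.29×54.5 + 0.32×52.1 + 0.39×49.7 = 51.86%
Difference = 51.86 − 52.3667 = -0.5067 pp.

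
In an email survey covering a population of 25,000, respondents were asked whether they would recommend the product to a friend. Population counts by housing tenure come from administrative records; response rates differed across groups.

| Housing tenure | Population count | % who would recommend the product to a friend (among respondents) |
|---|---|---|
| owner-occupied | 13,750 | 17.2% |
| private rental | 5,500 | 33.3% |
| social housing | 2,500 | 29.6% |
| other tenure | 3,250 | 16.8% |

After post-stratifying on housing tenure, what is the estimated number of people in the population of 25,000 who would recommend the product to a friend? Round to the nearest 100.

5,500

Each cell contributes its population count × the respondent rate:
  owner-occupied: 13,750 × 17.2% = 2365
  private rental: 5,500 × 33.3% = 1831.5
  social housing: 2,500 × 29.6% = 740
  other tenure: 3,250 × 16.8% = 546
Estimated total = 5482.5 → 5,500.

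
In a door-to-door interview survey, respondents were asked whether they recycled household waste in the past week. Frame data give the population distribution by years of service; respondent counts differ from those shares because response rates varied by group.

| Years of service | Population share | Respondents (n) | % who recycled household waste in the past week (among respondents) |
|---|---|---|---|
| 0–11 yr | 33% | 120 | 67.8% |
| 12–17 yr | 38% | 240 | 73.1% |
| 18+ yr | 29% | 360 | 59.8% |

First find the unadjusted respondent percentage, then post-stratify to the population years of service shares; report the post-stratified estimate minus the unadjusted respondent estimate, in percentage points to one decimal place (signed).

+1.9 percentage points

Naive respondent-only estimate (weights = respondent counts):
  (120/720)×67.8 + (240/720)×73.1 + (360/720)×59.8 = 65.5667%
Reweighting by population years of service shares:
  0.33×67.8 + 0.38×73.1 + 0.29×59.8 = 67.494%
Difference = 67.494 − 65.5667 = 1.9273 pp.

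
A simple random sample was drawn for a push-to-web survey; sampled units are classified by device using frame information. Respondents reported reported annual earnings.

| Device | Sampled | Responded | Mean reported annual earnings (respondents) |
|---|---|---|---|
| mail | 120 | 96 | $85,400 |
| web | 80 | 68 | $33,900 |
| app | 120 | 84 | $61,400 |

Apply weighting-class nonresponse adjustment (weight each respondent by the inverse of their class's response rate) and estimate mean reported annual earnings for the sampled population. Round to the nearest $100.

Class response rates: mail 96/120 = 80%, web 68/80 = 85%, app 84/120 = 70%.
Each respondent's weight = sampled/responded in their class; summing within a class gives n_sampled, so:
  mail: 120 × 85,400 = 10,248,000
  web: 80 × 33,900 = 2,712,000
  app: 120 × 61,400 = 7,368,000
Adjusted estimate = 20,328,000 / 320 = 63,525 → $63,500.

$63,500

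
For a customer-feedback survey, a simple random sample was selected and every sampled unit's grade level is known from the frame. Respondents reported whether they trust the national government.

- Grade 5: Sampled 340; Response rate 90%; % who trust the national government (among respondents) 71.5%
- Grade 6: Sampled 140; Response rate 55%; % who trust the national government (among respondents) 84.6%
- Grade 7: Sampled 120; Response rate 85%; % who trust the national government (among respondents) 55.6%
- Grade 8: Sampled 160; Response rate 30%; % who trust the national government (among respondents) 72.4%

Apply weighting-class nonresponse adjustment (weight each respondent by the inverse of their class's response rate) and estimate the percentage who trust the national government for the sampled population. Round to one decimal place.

71.6%

Weighting each respondent by the inverse class response rate inflates each class back to its sampled size, so the class weight is n_sampled:
  Grade 5: 340 × 71.5 = 24,310
  Grade 6: 140 × 84.6 = 11,844
  Grade 7: 120 × 55.6 = 6672
  Grade 8: 160 × 72.4 = 11,584
Adjusted estimate = 54,410 / 760 = 71.5921 → 71.6%.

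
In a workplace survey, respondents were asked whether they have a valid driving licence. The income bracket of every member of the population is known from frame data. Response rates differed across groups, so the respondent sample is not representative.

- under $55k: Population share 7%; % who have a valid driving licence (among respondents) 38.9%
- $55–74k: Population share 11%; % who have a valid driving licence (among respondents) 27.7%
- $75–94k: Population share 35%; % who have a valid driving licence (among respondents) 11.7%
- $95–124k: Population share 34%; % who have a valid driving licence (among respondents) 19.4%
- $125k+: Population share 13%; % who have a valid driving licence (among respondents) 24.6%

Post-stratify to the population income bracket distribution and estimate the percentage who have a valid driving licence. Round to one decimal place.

19.7%

Reweight to the known income bracket distribution:
  under $55k: 0.07 × 38.9 = 2.723
  $55–74k: 0.11 × 27.7 = 3.047
  $75–94k: 0.35 × 11.7 = 4.095
  $95–124k: 0.34 × 19.4 = 6.596
  $125k+: 0.13 × 24.6 = 3.198
Post-stratified estimate = 19.659 → 19.7%.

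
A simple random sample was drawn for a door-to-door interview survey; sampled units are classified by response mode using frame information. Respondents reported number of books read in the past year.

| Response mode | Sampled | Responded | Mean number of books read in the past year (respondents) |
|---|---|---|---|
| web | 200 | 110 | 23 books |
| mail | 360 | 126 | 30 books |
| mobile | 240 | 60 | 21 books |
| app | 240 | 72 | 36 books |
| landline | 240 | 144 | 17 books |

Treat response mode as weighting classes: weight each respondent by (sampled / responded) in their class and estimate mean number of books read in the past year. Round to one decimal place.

25.9

Response rates by class: web 110/200 = 55%, mail 126/360 = 35%, mobile 60/240 = 25%, app 72/240 = 30%, landline 144/240 = 60%.
With weight = n_sampled/n_responded per class, the weighted class total is n_sampled:
  web: 200 × 23 = 4600
  mail: 360 × 30 = 10,800
  mobile: 240 × 21 = 5040
  app: 240 × 36 = 8640
  landline: 240 × 17 = 4080
Adjusted estimate = 33,160 / 1,280 = 25.9062 → 25.9.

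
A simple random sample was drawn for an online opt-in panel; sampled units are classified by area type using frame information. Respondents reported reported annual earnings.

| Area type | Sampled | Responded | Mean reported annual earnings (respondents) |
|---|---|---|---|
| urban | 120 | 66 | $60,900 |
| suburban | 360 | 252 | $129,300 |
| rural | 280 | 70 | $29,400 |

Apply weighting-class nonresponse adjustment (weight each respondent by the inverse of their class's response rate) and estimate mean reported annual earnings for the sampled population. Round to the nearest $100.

Class response rates: urban 66/120 = 55%, suburban 252/360 = 70%, rural 70/280 = 25%.
Each respondent's weight = sampled/responded in their class; summing within a class gives n_sampled, so:
  urban: 120 × 60,900 = 7,308,000
  suburban: 360 × 129,300 = 46,548,000
  rural: 280 × 29,400 = 8,232,000
Adjusted estimate = 62,088,000 / 760 = 81694.7 → $81,700.

$81,700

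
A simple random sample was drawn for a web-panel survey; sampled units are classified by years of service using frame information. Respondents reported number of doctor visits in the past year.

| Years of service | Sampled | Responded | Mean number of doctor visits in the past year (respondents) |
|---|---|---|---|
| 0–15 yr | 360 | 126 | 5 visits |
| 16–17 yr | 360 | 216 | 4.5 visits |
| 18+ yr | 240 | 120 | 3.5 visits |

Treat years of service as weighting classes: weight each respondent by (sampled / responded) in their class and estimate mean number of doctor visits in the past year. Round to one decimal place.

4.4

Response rates by class: 0–15 yr 126/360 = 35%, 16–17 yr 216/360 = 60%, 18+ yr 120/240 = 50%.
Weighting each respondent by the inverse class response rate inflates each class back to its sampled size, so the class weight is n_sampled:
  0–15 yr: 360 × 5 = 1800
  16–17 yr: 360 × 4.5 = 1620
  18+ yr: 240 × 3.5 = 840
Adjusted estimate = 4260 / 960 = 4.4375 → 4.4.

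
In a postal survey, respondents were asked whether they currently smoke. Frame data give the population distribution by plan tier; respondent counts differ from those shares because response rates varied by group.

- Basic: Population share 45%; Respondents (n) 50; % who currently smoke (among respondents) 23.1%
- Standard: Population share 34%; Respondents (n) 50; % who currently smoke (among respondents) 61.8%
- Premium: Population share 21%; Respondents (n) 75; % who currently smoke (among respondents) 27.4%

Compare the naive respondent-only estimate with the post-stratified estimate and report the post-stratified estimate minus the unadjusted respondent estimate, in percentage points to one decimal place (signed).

+1.2 percentage points

Unadjusted (pooled respondent) estimate weights by respondent counts:
  (50/175)×23.1 + (50/175)×61.8 + (75/175)×27.4 = 36%
Reweighting by population plan tier shares:
  0.45×23.1 + 0.34×61.8 + 0.21×27.4 = 37.161%
Difference = 37.161 − 36 = 1.161 pp.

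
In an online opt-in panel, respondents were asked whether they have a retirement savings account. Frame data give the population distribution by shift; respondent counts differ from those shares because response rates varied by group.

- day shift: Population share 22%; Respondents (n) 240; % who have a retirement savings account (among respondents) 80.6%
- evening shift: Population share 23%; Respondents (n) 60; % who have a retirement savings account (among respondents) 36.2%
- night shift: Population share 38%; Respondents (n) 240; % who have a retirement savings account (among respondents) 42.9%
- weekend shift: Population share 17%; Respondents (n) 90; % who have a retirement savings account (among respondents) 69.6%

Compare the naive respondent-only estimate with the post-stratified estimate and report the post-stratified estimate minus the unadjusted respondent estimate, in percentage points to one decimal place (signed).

Unadjusted (pooled respondent) estimate weights by respondent counts:
  (240/630)×80.6 + (60/630)×36.2 + (240/630)×42.9 + (90/630)×69.6 = 60.4381%
Post-stratifying to population shares instead:
  0.22×80.6 + 0.23×36.2 + 0.38×42.9 + 0.17×69.6 = 54.192%
Difference = 54.192 − 60.4381 = -6.2461 pp.

-6.2 percentage points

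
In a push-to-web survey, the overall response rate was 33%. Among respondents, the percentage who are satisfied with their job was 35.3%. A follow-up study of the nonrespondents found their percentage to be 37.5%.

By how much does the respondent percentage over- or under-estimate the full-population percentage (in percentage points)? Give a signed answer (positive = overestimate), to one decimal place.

-1.5 percentage points

Nonresponse fraction = 1 − 0.33 = 0.67.
Bias = (nonresponse fraction) × (respondent percentage − nonrespondent percentage)
     = 0.67 × (35.3 − 37.5) = 0.67 × -2.2 = -1.474.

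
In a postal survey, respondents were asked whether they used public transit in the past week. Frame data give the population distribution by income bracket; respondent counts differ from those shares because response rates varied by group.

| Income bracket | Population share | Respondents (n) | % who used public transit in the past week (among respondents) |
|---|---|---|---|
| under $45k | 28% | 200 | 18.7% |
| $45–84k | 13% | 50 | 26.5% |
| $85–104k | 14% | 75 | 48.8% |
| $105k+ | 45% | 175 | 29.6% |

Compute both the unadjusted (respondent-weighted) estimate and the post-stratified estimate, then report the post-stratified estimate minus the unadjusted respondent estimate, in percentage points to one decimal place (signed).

Without adjustment, the pooled respondent share is:
  (200/500)×18.7 + (50/500)×26.5 + (75/500)×48.8 + (175/500)×29.6 = 27.81%
Post-stratifying to population shares instead:
  0.28×18.7 + 0.13×26.5 + 0.14×48.8 + 0.45×29.6 = 28.833%
Difference = 28.833 − 27.81 = 1.023 pp.

+1.0 percentage points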